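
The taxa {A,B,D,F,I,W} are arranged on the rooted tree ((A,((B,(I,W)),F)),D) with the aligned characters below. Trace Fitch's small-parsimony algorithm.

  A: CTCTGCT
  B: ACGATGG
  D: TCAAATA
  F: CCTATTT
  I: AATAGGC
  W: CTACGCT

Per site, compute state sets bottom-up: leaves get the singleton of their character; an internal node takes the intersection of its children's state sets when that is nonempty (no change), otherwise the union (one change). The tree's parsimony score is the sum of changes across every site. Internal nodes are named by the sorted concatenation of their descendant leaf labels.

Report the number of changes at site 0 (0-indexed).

IW@0: {A} ∪ {C} = {A,C} (union, +1)
BIW@0: {A} ∩ {A,C} = {A} (intersection, +0)
BFIW@0: {A} ∪ {C} = {A,C} (union, +1)
ABFIW@0: {C} ∩ {A,C} = {C} (intersection, +0)
ABDFIW@0: {C} ∪ {T} = {C,T} (union, +1)
IW@1: {A} ∪ {T} = {A,T} (union, +1)
BIW@1: {C} ∪ {A,T} = {A,C,T} (union, +1)
BFIW@1: {A,C,T} ∩ {C} = {C} (intersection, +0)
ABFIW@1: {T} ∪ {C} = {C,T} (union, +1)
ABDFIW@1: {C,T} ∩ {C} = {C} (intersection, +0)
IW@2: {T} ∪ {A} = {A,T} (union, +1)
BIW@2: {G} ∪ {A,T} = {A,G,T} (union, +1)
BFIW@2: {A,G,T} ∩ {T} = {T} (intersection, +0)
ABFIW@2: {C} ∪ {T} = {C,T} (union, +1)
ABDFIW@2: {C,T} ∪ {A} = {A,C,T} (union, +1)
IW@3: {A} ∪ {C} = {A,C} (union, +1)
BIW@3: {A} ∩ {A,C} = {A} (intersection, +0)
BFIW@3: {A} ∩ {A} = {A} (intersection, +0)
ABFIW@3: {T} ∪ {A} = {A,T} (union, +1)
ABDFIW@3: {A,T} ∩ {A} = {A} (intersection, +0)
IW@4: {G} ∩ {G} = {G} (intersection, +0)
BIW@4: {T} ∪ {G} = {G,T} (union, +1)
BFIW@4: {G,T} ∩ {T} = {T} (intersection, +0)
ABFIW@4: {G} ∪ {T} = {G,T} (union, +1)
ABDFIW@4: {G,T} ∪ {A} = {A,G,T} (union, +1)
IW@5: {G} ∪ {C} = {C,G} (union, +1)
BIW@5: {G} ∩ {C,G} = {G} (intersection, +0)
BFIW@5: {G} ∪ {T} = {G,T} (union, +1)
ABFIW@5: {C} ∪ {G,T} = {C,G,T} (union, +1)
ABDFIW@5: {C,G,T} ∩ {T} = {T} (intersection, +0)
IW@6: {C} ∪ {T} = {C,T} (union, +1)
BIW@6: {G} ∪ {C,T} = {C,G,T} (union, +1)
BFIW@6: {C,G,T} ∩ {T} = {T} (intersection, +0)
ABFIW@6: {T} ∩ {T} = {T} (intersection, +0)
ABDFIW@6: {T} ∪ {A} = {A,T} (union, +1)
per-site changes: [3, 3, 4, 2, 3, 3, 3]; total = 21

3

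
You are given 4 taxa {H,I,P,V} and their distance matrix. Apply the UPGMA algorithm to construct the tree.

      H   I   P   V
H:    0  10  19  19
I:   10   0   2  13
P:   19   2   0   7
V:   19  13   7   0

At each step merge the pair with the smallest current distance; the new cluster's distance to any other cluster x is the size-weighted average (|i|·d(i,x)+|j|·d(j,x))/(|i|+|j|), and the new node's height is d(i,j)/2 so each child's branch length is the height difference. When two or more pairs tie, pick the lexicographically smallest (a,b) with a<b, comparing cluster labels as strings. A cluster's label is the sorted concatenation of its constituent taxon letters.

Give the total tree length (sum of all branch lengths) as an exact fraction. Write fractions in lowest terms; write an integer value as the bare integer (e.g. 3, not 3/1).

1. join I+P (d=2) ⇒ IP; edges |I|=1, |P|=1
  updated: d(H,IP)=29/2, d(IP,V)=10
2. join IP+V (d=10) ⇒ IPV; edges |IP|=4, |V|=5
  updated: d(H,IPV)=16
3. join H+IPV (d=16) ⇒ HIPV; edges |H|=8, |IPV|=3
final tree: (H:8,((I:1,P:1):4,V:5):3)
total length: 22

22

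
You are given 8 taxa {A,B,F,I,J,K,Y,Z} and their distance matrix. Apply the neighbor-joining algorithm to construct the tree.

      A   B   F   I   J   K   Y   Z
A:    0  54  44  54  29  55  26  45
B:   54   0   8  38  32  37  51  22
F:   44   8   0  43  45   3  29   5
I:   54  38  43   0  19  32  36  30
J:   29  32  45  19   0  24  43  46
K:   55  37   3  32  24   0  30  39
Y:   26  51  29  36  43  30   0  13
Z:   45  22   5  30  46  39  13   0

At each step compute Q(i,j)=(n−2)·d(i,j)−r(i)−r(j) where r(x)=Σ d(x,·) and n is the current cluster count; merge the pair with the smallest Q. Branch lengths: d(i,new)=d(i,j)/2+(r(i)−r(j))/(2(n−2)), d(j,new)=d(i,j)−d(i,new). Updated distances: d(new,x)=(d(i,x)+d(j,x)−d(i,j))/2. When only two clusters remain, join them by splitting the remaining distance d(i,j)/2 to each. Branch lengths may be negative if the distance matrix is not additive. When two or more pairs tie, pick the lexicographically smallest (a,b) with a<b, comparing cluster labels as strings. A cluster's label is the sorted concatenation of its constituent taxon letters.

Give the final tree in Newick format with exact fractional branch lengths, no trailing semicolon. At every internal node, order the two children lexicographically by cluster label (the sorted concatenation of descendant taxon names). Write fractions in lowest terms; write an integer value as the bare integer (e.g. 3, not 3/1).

iteration 1: select A,Y (d=26, Q=-379); attach at lengths (235/12, 77/12); label the merged cluster AY
  updated: d(AY,B)=79/2, d(AY,F)=47/2, d(AY,I)=32, d(AY,J)=23, d(AY,K)=59/2, d(AY,Z)=16
iteration 2: select I,J (d=19, Q=-288); attach at lengths (10, 9); label the merged cluster IJ
  updated: d(AY,IJ)=18, d(B,IJ)=51/2, d(F,IJ)=69/2, d(IJ,K)=37/2, d(IJ,Z)=57/2
iteration 3: select F,K (d=3, Q=-189); attach at lengths (-41/8, 65/8); label the merged cluster FK
  updated: d(AY,FK)=25, d(B,FK)=21, d(FK,IJ)=25, d(FK,Z)=41/2
iteration 4: select AY,IJ (d=18, Q=-283/2); attach at lengths (37/4, 35/4); label the merged cluster AIJY
  updated: d(AIJY,B)=47/2, d(AIJY,FK)=16, d(AIJY,Z)=53/4
iteration 5: select AIJY,Z (d=53/4, Q=-82); attach at lengths (47/8, 59/8); label the merged cluster AIJYZ
  updated: d(AIJYZ,B)=129/8, d(AIJYZ,FK)=93/8
iteration 6: select AIJYZ,B (d=129/8, Q=-195/4); attach at lengths (27/8, 51/4); label the merged cluster ABIJYZ
  updated: d(ABIJYZ,FK)=33/4
iteration 7: select ABIJYZ,FK (d=33/4); attach at lengths (33/8, 33/8); label the merged cluster ABFIJKYZ
final tree: (((((A:235/12,Y:77/12):37/4,(I:10,J:9):35/4):47/8,Z:59/8):27/8,B:51/4):33/8,(F:-41/8,K:65/8):33/8)
total length: 829/8

(((((A:235/12,Y:77/12):37/4,(I:10,J:9):35/4):47/8,Z:59/8):27/8,B:51/4):33/8,(F:-41/8,K:65/8):33/8)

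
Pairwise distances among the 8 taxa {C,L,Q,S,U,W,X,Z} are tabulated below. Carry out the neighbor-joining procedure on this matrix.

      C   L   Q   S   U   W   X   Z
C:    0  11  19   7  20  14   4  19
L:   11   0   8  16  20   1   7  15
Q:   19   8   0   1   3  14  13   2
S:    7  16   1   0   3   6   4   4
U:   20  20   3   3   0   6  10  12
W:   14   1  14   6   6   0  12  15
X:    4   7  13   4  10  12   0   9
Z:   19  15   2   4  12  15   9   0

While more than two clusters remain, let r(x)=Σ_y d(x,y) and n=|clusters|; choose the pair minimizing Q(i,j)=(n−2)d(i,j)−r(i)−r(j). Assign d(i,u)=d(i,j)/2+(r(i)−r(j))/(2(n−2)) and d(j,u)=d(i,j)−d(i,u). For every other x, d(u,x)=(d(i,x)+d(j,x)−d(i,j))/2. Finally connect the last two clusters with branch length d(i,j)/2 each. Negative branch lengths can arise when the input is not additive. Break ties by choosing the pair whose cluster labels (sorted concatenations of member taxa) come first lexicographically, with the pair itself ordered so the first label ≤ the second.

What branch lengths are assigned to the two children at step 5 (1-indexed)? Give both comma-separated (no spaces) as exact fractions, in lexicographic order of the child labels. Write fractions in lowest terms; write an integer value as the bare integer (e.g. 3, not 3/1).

step 1: merge (L,W) at d=1, Q=-140; branch lengths L→4/3, W→-1/3; new cluster LW
  updated: d(C,LW)=12, d(LW,Q)=21/2, d(LW,S)=21/2, d(LW,U)=25/2, d(LW,X)=9, d(LW,Z)=29/2
step 2: merge (C,X) at d=4, Q=-110; branch lengths C→26/5, X→-6/5; new cluster CX
  updated: d(CX,LW)=17/2, d(CX,Q)=14, d(CX,S)=7/2, d(CX,U)=13, d(CX,Z)=12
step 3: merge (CX,LW) at d=17/2, Q=-147/2; branch lengths CX→57/16, LW→79/16; new cluster CLWX
  updated: d(CLWX,Q)=8, d(CLWX,S)=11/4, d(CLWX,U)=17/2, d(CLWX,Z)=9
step 4: merge (Q,Z) at d=2, Q=-35; branch lengths Q→-7/6, Z→19/6; new cluster QZ
  updated: d(CLWX,QZ)=15/2, d(QZ,S)=3/2, d(QZ,U)=13/2
step 5: merge (CLWX,S) at d=11/4, Q=-41/2; branch lengths CLWX→17/4, S→-3/2; new cluster CLSWX
  updated: d(CLSWX,QZ)=25/8, d(CLSWX,U)=35/8
step 6: merge (CLSWX,QZ) at d=25/8, Q=-14; branch lengths CLSWX→1/2, QZ→21/8; new cluster CLQSWXZ
  updated: d(CLQSWXZ,U)=31/8
step 7: merge (CLQSWXZ,U) at d=31/8; branch lengths CLQSWXZ→31/16, U→31/16; new cluster CLQSUWXZ
final tree: (((((C:26/5,X:-6/5):57/16,(L:4/3,W:-1/3):79/16):17/4,S:-3/2):1/2,(Q:-7/6,Z:19/6):21/8):31/16,U:31/16)
total length: 101/4

17/4,-3/2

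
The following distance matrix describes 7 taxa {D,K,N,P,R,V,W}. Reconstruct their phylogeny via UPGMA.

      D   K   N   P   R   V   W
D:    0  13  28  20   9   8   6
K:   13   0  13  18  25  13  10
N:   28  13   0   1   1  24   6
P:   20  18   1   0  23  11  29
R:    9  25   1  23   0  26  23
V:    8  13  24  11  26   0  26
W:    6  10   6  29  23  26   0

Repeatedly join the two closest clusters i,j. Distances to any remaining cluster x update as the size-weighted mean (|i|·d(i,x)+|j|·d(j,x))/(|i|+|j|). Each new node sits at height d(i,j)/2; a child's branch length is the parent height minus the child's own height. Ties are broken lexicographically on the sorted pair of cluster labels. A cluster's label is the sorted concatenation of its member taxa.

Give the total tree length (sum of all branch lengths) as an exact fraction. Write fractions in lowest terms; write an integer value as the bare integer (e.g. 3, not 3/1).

509/12

iteration 1: select N,P (d=1); attach at lengths (1/2, 1/2); label the merged cluster NP
  updated: d(D,NP)=24, d(K,NP)=31/2, d(NP,R)=12, d(NP,V)=35/2, d(NP,W)=35/2
iteration 2: select D,W (d=6); attach at lengths (3, 3); label the merged cluster DW
  updated: d(DW,K)=23/2, d(DW,NP)=83/4, d(DW,R)=16, d(DW,V)=17
iteration 3: select DW,K (d=23/2); attach at lengths (11/4, 23/4); label the merged cluster DKW
  updated: d(DKW,NP)=19, d(DKW,R)=19, d(DKW,V)=47/3
iteration 4: select NP,R (d=12); attach at lengths (11/2, 6); label the merged cluster NPR
  updated: d(DKW,NPR)=19, d(NPR,V)=61/3
iteration 5: select DKW,V (d=47/3); attach at lengths (25/12, 47/6); label the merged cluster DKVW
  updated: d(DKVW,NPR)=58/3
iteration 6: select DKVW,NPR (d=58/3); attach at lengths (11/6, 11/3); label the merged cluster DKNPRVW
final tree: ((((D:3,W:3):11/4,K:23/4):25/12,V:47/6):11/6,((N:1/2,P:1/2):11/2,R:6):11/3)
total length: 509/12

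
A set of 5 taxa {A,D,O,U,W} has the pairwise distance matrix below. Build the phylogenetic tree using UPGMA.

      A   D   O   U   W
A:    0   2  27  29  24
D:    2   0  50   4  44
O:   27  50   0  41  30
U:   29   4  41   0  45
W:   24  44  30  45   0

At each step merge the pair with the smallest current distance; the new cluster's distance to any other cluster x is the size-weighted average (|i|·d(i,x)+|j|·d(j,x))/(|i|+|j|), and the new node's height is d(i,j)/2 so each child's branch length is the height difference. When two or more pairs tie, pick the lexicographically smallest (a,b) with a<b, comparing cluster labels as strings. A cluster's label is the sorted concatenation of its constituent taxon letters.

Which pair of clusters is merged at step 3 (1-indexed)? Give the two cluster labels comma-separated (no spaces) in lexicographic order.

O,W

step 1: merge (A,D) at d=2; branch lengths A→1, D→1; new cluster AD
  updated: d(AD,O)=77/2, d(AD,U)=33/2, d(AD,W)=34
step 2: merge (AD,U) at d=33/2; branch lengths AD→29/4, U→33/4; new cluster ADU
  updated: d(ADU,O)=118/3, d(ADU,W)=113/3
step 3: merge (O,W) at d=30; branch lengths O→15, W→15; new cluster OW
  updated: d(ADU,OW)=77/2
step 4: merge (ADU,OW) at d=77/2; branch lengths ADU→11, OW→17/4; new cluster ADOUW
final tree: (((A:1,D:1):29/4,U:33/4):11,(O:15,W:15):17/4)
total length: 251/4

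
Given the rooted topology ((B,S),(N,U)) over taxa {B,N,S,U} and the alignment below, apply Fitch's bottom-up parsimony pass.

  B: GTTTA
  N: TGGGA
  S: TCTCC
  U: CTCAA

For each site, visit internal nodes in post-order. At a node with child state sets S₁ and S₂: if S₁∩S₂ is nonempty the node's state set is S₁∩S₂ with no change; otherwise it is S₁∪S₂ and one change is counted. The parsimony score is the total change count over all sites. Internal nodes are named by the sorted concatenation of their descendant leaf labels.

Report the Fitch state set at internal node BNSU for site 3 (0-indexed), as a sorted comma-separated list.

site 0, node BS: B={G} ∪ S={T} → {G,T} (+1)
site 0, node NU: N={T} ∪ U={C} → {C,T} (+1)
site 0, node BNSU: BS={G,T} ∩ NU={C,T} → {T} (+0)
site 1, node BS: B={T} ∪ S={C} → {C,T} (+1)
site 1, node NU: N={G} ∪ U={T} → {G,T} (+1)
site 1, node BNSU: BS={C,T} ∩ NU={G,T} → {T} (+0)
site 2, node BS: B={T} ∩ S={T} → {T} (+0)
site 2, node NU: N={G} ∪ U={C} → {C,G} (+1)
site 2, node BNSU: BS={T} ∪ NU={C,G} → {C,G,T} (+1)
site 3, node BS: B={T} ∪ S={C} → {C,T} (+1)
site 3, node NU: N={G} ∪ U={A} → {A,G} (+1)
site 3, node BNSU: BS={C,T} ∪ NU={A,G} → {A,C,G,T} (+1)
site 4, node BS: B={A} ∪ S={C} → {A,C} (+1)
site 4, node NU: N={A} ∩ U={A} → {A} (+0)
site 4, node BNSU: BS={A,C} ∩ NU={A} → {A} (+0)
per-site changes: [2, 2, 2, 3, 1]; total = 10

A,C,G,T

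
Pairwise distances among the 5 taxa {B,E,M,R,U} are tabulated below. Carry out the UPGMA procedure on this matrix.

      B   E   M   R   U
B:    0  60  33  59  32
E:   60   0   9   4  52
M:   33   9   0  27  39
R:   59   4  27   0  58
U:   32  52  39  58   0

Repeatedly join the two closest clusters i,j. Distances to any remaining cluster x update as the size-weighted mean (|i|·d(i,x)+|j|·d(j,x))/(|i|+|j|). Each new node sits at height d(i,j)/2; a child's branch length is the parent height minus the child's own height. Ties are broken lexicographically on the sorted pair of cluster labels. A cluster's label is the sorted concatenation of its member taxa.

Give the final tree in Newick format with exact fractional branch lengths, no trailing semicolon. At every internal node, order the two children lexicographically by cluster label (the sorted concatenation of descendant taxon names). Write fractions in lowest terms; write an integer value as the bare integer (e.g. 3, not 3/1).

iteration 1: select E,R (d=4); attach at lengths (2, 2); label the merged cluster ER
  updated: d(B,ER)=119/2, d(ER,M)=18, d(ER,U)=55
iteration 2: select ER,M (d=18); attach at lengths (7, 9); label the merged cluster EMR
  updated: d(B,EMR)=152/3, d(EMR,U)=149/3
iteration 3: select B,U (d=32); attach at lengths (16, 16); label the merged cluster BU
  updated: d(BU,EMR)=301/6
iteration 4: select BU,EMR (d=301/6); attach at lengths (109/12, 193/12); label the merged cluster BEMRU
final tree: ((B:16,U:16):109/12,((E:2,R:2):7,M:9):193/12)
total length: 463/6

((B:16,U:16):109/12,((E:2,R:2):7,M:9):193/12)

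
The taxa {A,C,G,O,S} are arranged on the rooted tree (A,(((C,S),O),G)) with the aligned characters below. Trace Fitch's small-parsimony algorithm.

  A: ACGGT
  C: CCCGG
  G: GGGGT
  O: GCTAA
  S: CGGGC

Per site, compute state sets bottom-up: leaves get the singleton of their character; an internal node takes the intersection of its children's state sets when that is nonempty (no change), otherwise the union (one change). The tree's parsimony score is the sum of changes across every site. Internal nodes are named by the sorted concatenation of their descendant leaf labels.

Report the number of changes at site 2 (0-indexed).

[col 0] CS: children C:{C}, S:{C} ∩→ {C}; cost 0
[col 0] COS: children CS:{C}, O:{G} ∪→ {C,G}; cost 1
[col 0] CGOS: children COS:{C,G}, G:{G} ∩→ {G}; cost 0
[col 0] ACGOS: children A:{A}, CGOS:{G} ∪→ {A,G}; cost 1
[col 1] CS: children C:{C}, S:{G} ∪→ {C,G}; cost 1
[col 1] COS: children CS:{C,G}, O:{C} ∩→ {C}; cost 0
[col 1] CGOS: children COS:{C}, G:{G} ∪→ {C,G}; cost 1
[col 1] ACGOS: children A:{C}, CGOS:{C,G} ∩→ {C}; cost 0
[col 2] CS: children C:{C}, S:{G} ∪→ {C,G}; cost 1
[col 2] COS: children CS:{C,G}, O:{T} ∪→ {C,G,T}; cost 1
[col 2] CGOS: children COS:{C,G,T}, G:{G} ∩→ {G}; cost 0
[col 2] ACGOS: children A:{G}, CGOS:{G} ∩→ {G}; cost 0
[col 3] CS: children C:{G}, S:{G} ∩→ {G}; cost 0
[col 3] COS: children CS:{G}, O:{A} ∪→ {A,G}; cost 1
[col 3] CGOS: children COS:{A,G}, G:{G} ∩→ {G}; cost 0
[col 3] ACGOS: children A:{G}, CGOS:{G} ∩→ {G}; cost 0
[col 4] CS: children C:{G}, S:{C} ∪→ {C,G}; cost 1
[col 4] COS: children CS:{C,G}, O:{A} ∪→ {A,C,G}; cost 1
[col 4] CGOS: children COS:{A,C,G}, G:{T} ∪→ {A,C,G,T}; cost 1
[col 4] ACGOS: children A:{T}, CGOS:{A,C,G,T} ∩→ {T}; cost 0
per-site changes: [2, 2, 2, 1, 3]; total = 10

2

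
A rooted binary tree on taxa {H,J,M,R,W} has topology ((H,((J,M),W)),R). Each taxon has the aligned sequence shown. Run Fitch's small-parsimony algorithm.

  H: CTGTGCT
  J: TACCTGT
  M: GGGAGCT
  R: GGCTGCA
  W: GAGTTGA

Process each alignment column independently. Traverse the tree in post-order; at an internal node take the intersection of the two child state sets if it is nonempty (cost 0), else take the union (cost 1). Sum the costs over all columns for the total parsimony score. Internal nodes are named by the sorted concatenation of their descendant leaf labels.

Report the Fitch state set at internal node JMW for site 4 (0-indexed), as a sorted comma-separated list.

T

[col 0] JM: children J:{T}, M:{G} ∪→ {G,T}; cost 1
[col 0] JMW: children JM:{G,T}, W:{G} ∩→ {G}; cost 0
[col 0] HJMW: children H:{C}, JMW:{G} ∪→ {C,G}; cost 1
[col 0] HJMRW: children HJMW:{C,G}, R:{G} ∩→ {G}; cost 0
[col 1] JM: children J:{A}, M:{G} ∪→ {A,G}; cost 1
[col 1] JMW: children JM:{A,G}, W:{A} ∩→ {A}; cost 0
[col 1] HJMW: children H:{T}, JMW:{A} ∪→ {A,T}; cost 1
[col 1] HJMRW: children HJMW:{A,T}, R:{G} ∪→ {A,G,T}; cost 1
[col 2] JM: children J:{C}, M:{G} ∪→ {C,G}; cost 1
[col 2] JMW: children JM:{C,G}, W:{G} ∩→ {G}; cost 0
[col 2] HJMW: children H:{G}, JMW:{G} ∩→ {G}; cost 0
[col 2] HJMRW: children HJMW:{G}, R:{C} ∪→ {C,G}; cost 1
[col 3] JM: children J:{C}, M:{A} ∪→ {A,C}; cost 1
[col 3] JMW: children JM:{A,C}, W:{T} ∪→ {A,C,T}; cost 1
[col 3] HJMW: children H:{T}, JMW:{A,C,T} ∩→ {T}; cost 0
[col 3] HJMRW: children HJMW:{T}, R:{T} ∩→ {T}; cost 0
[col 4] JM: children J:{T}, M:{G} ∪→ {G,T}; cost 1
[col 4] JMW: children JM:{G,T}, W:{T} ∩→ {T}; cost 0
[col 4] HJMW: children H:{G}, JMW:{T} ∪→ {G,T}; cost 1
[col 4] HJMRW: children HJMW:{G,T}, R:{G} ∩→ {G}; cost 0
[col 5] JM: children J:{G}, M:{C} ∪→ {C,G}; cost 1
[col 5] JMW: children JM:{C,G}, W:{G} ∩→ {G}; cost 0
[col 5] HJMW: children H:{C}, JMW:{G} ∪→ {C,G}; cost 1
[col 5] HJMRW: children HJMW:{C,G}, R:{C} ∩→ {C}; cost 0
[col 6] JM: children J:{T}, M:{T} ∩→ {T}; cost 0
[col 6] JMW: children JM:{T}, W:{A} ∪→ {A,T}; cost 1
[col 6] HJMW: children H:{T}, JMW:{A,T} ∩→ {T}; cost 0
[col 6] HJMRW: children HJMW:{T}, R:{A} ∪→ {A,T}; cost 1
per-site changes: [2, 3, 2, 2, 2, 2, 2]; total = 15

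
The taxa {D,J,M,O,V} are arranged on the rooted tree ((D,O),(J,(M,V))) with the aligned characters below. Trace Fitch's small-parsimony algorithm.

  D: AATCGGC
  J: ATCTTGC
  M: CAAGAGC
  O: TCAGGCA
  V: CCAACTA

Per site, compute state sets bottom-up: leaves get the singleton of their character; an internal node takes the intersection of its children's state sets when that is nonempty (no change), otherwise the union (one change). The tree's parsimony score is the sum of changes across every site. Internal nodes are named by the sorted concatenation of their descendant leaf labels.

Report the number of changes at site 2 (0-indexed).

site 0, node DO: D={A} ∪ O={T} → {A,T} (+1)
site 0, node MV: M={C} ∩ V={C} → {C} (+0)
site 0, node JMV: J={A} ∪ MV={C} → {A,C} (+1)
site 0, node DJMOV: DO={A,T} ∩ JMV={A,C} → {A} (+0)
site 1, node DO: D={A} ∪ O={C} → {A,C} (+1)
site 1, node MV: M={A} ∪ V={C} → {A,C} (+1)
site 1, node JMV: J={T} ∪ MV={A,C} → {A,C,T} (+1)
site 1, node DJMOV: DO={A,C} ∩ JMV={A,C,T} → {A,C} (+0)
site 2, node DO: D={T} ∪ O={A} → {A,T} (+1)
site 2, node MV: M={A} ∩ V={A} → {A} (+0)
site 2, node JMV: J={C} ∪ MV={A} → {A,C} (+1)
site 2, node DJMOV: DO={A,T} ∩ JMV={A,C} → {A} (+0)
site 3, node DO: D={C} ∪ O={G} → {C,G} (+1)
site 3, node MV: M={G} ∪ V={A} → {A,G} (+1)
site 3, node JMV: J={T} ∪ MV={A,G} → {A,G,T} (+1)
site 3, node DJMOV: DO={C,G} ∩ JMV={A,G,T} → {G} (+0)
site 4, node DO: D={G} ∩ O={G} → {G} (+0)
site 4, node MV: M={A} ∪ V={C} → {A,C} (+1)
site 4, node JMV: J={T} ∪ MV={A,C} → {A,C,T} (+1)
site 4, node DJMOV: DO={G} ∪ JMV={A,C,T} → {A,C,G,T} (+1)
site 5, node DO: D={G} ∪ O={C} → {C,G} (+1)
site 5, node MV: M={G} ∪ V={T} → {G,T} (+1)
site 5, node JMV: J={G} ∩ MV={G,T} → {G} (+0)
site 5, node DJMOV: DO={C,G} ∩ JMV={G} → {G} (+0)
site 6, node DO: D={C} ∪ O={A} → {A,C} (+1)
site 6, node MV: M={C} ∪ V={A} → {A,C} (+1)
site 6, node JMV: J={C} ∩ MV={A,C} → {C} (+0)
site 6, node DJMOV: DO={A,C} ∩ JMV={C} → {C} (+0)
per-site changes: [2, 3, 2, 3, 3, 2, 2]; total = 17

2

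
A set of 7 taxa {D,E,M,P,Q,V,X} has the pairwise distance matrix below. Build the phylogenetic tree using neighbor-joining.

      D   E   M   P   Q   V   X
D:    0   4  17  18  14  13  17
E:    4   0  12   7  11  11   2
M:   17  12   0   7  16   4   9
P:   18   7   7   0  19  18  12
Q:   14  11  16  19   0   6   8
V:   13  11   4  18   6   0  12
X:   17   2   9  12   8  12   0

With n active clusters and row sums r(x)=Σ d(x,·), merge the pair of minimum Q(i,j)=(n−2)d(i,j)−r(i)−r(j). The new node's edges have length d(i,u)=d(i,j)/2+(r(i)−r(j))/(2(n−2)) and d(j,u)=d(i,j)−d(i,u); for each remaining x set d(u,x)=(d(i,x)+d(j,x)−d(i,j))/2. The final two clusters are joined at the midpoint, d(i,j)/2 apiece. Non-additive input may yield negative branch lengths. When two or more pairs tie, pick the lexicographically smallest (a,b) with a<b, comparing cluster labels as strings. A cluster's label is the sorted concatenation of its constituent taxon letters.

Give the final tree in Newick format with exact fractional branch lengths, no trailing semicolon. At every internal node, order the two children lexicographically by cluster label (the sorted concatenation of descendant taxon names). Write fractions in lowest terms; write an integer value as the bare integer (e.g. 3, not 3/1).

((((D:11/2,E:-3/2):61/16,(Q:7/2,V:5/2):55/16):7/16,(M:19/10,P:51/10):61/16):51/32,X:51/32)

iteration 1: select M,P (d=7, Q=-111); attach at lengths (19/10, 51/10); label the merged cluster MP
  updated: d(D,MP)=14, d(E,MP)=6, d(MP,Q)=14, d(MP,V)=15/2, d(MP,X)=7
iteration 2: select D,E (d=4, Q=-80); attach at lengths (11/2, -3/2); label the merged cluster DE
  updated: d(DE,MP)=8, d(DE,Q)=21/2, d(DE,V)=10, d(DE,X)=15/2
iteration 3: select Q,V (d=6, Q=-56); attach at lengths (7/2, 5/2); label the merged cluster QV
  updated: d(DE,QV)=29/4, d(MP,QV)=31/4, d(QV,X)=7
iteration 4: select DE,QV (d=29/4, Q=-121/4); attach at lengths (61/16, 55/16); label the merged cluster DEQV
  updated: d(DEQV,MP)=17/4, d(DEQV,X)=29/8
iteration 5: select DEQV,MP (d=17/4, Q=-119/8); attach at lengths (7/16, 61/16); label the merged cluster DEMPQV
  updated: d(DEMPQV,X)=51/16
iteration 6: select DEMPQV,X (d=51/16); attach at lengths (51/32, 51/32); label the merged cluster DEMPQVX
final tree: ((((D:11/2,E:-3/2):61/16,(Q:7/2,V:5/2):55/16):7/16,(M:19/10,P:51/10):61/16):51/32,X:51/32)
total length: 507/16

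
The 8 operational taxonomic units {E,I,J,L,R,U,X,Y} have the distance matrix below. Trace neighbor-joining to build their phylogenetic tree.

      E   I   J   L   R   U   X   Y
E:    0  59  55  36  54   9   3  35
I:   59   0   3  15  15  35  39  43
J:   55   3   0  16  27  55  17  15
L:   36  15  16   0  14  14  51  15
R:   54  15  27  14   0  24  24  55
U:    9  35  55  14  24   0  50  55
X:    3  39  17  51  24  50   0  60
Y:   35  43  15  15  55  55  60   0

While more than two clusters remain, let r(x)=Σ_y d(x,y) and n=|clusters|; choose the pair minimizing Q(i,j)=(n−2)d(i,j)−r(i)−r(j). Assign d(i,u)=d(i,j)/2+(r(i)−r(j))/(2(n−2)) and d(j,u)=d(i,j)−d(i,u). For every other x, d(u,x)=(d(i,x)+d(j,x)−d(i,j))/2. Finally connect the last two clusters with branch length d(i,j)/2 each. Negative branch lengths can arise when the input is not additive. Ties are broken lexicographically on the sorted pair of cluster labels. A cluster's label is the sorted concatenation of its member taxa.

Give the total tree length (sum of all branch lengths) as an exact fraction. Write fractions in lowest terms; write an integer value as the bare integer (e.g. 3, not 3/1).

step 1: merge (E,X) at d=3, Q=-477; branch lengths E→25/12, X→11/12; new cluster EX
  updated: d(EX,I)=95/2, d(EX,J)=69/2, d(EX,L)=42, d(EX,R)=75/2, d(EX,U)=28, d(EX,Y)=46
step 2: merge (EX,U) at d=28, Q=-613/2; branch lengths EX→329/20, U→231/20; new cluster EUX
  updated: d(EUX,I)=109/4, d(EUX,J)=123/4, d(EUX,L)=14, d(EUX,R)=67/4, d(EUX,Y)=73/2
step 3: merge (J,Y) at d=15, Q=-785/4; branch lengths J→-51/32, Y→531/32; new cluster JY
  updated: d(EUX,JY)=209/8, d(I,JY)=31/2, d(JY,L)=8, d(JY,R)=67/2
step 4: merge (EUX,R) at d=67/4, Q=-905/8; branch lengths EUX→147/16, R→121/16; new cluster ERUX
  updated: d(ERUX,I)=51/4, d(ERUX,JY)=343/16, d(ERUX,L)=45/8
step 5: merge (ERUX,I) at d=51/4, Q=-921/16; branch lengths ERUX→353/64, I→463/64; new cluster EIRUX
  updated: d(EIRUX,JY)=387/32, d(EIRUX,L)=63/16
step 6: merge (EIRUX,JY) at d=387/32, Q=-769/32; branch lengths EIRUX→257/64, JY→517/64; new cluster EIJRUXY
  updated: d(EIJRUXY,L)=-5/64
step 7: merge (EIJRUXY,L) at d=-5/64; branch lengths EIJRUXY→-5/128, L→-5/128; new cluster EIJLRUXY
final tree: ((((((E:25/12,X:11/12):329/20,U:231/20):147/16,R:121/16):353/64,I:463/64):257/64,(J:-51/32,Y:531/32):517/64):-5/128,L:-5/128)
total length: 5601/64

5601/64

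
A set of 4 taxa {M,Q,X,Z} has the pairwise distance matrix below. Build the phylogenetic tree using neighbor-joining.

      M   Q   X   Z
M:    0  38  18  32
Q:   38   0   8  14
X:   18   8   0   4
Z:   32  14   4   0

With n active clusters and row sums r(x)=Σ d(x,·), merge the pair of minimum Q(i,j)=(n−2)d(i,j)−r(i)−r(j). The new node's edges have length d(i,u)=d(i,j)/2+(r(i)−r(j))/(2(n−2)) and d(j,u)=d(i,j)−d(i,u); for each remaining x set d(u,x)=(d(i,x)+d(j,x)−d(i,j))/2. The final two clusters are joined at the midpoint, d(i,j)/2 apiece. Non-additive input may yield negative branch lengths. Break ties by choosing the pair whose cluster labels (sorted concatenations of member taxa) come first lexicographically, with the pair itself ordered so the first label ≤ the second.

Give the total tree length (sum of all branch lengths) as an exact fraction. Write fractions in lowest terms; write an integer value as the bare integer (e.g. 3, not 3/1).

step 1: merge (M,X) at d=18, Q=-82; branch lengths M→47/2, X→-11/2; new cluster MX
  updated: d(MX,Q)=14, d(MX,Z)=9
step 2: merge (MX,Q) at d=14, Q=-37; branch lengths MX→9/2, Q→19/2; new cluster MQX
  updated: d(MQX,Z)=9/2
step 3: merge (MQX,Z) at d=9/2; branch lengths MQX→9/4, Z→9/4; new cluster MQXZ
final tree: (((M:47/2,X:-11/2):9/2,Q:19/2):9/4,Z:9/4)
total length: 73/2

73/2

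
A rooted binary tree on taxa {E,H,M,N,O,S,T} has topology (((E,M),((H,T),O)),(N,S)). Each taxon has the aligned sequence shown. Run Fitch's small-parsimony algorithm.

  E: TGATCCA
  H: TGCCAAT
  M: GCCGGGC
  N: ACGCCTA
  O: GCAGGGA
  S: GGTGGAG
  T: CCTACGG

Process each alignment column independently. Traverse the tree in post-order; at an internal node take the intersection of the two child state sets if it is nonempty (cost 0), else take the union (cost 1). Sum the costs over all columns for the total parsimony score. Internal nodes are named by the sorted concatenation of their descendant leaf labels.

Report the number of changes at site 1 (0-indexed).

site 0, node EM: E={T} ∪ M={G} → {G,T} (+1)
site 0, node HT: H={T} ∪ T={C} → {C,T} (+1)
site 0, node HOT: HT={C,T} ∪ O={G} → {C,G,T} (+1)
site 0, node EHMOT: EM={G,T} ∩ HOT={C,G,T} → {G,T} (+0)
site 0, node NS: N={A} ∪ S={G} → {A,G} (+1)
site 0, node EHMNOST: EHMOT={G,T} ∩ NS={A,G} → {G} (+0)
site 1, node EM: E={G} ∪ M={C} → {C,G} (+1)
site 1, node HT: H={G} ∪ T={C} → {C,G} (+1)
site 1, node HOT: HT={C,G} ∩ O={C} → {C} (+0)
site 1, node EHMOT: EM={C,G} ∩ HOT={C} → {C} (+0)
site 1, node NS: N={C} ∪ S={G} → {C,G} (+1)
site 1, node EHMNOST: EHMOT={C} ∩ NS={C,G} → {C} (+0)
site 2, node EM: E={A} ∪ M={C} → {A,C} (+1)
site 2, node HT: H={C} ∪ T={T} → {C,T} (+1)
site 2, node HOT: HT={C,T} ∪ O={A} → {A,C,T} (+1)
site 2, node EHMOT: EM={A,C} ∩ HOT={A,C,T} → {A,C} (+0)
site 2, node NS: N={G} ∪ S={T} → {G,T} (+1)
site 2, node EHMNOST: EHMOT={A,C} ∪ NS={G,T} → {A,C,G,T} (+1)
site 3, node EM: E={T} ∪ M={G} → {G,T} (+1)
site 3, node HT: H={C} ∪ T={A} → {A,C} (+1)
site 3, node HOT: HT={A,C} ∪ O={G} → {A,C,G} (+1)
site 3, node EHMOT: EM={G,T} ∩ HOT={A,C,G} → {G} (+0)
site 3, node NS: N={C} ∪ S={G} → {C,G} (+1)
site 3, node EHMNOST: EHMOT={G} ∩ NS={C,G} → {G} (+0)
site 4, node EM: E={C} ∪ M={G} → {C,G} (+1)
site 4, node HT: H={A} ∪ T={C} → {A,C} (+1)
site 4, node HOT: HT={A,C} ∪ O={G} → {A,C,G} (+1)
site 4, node EHMOT: EM={C,G} ∩ HOT={A,C,G} → {C,G} (+0)
site 4, node NS: N={C} ∪ S={G} → {C,G} (+1)
site 4, node EHMNOST: EHMOT={C,G} ∩ NS={C,G} → {C,G} (+0)
site 5, node EM: E={C} ∪ M={G} → {C,G} (+1)
site 5, node HT: H={A} ∪ T={G} → {A,G} (+1)
site 5, node HOT: HT={A,G} ∩ O={G} → {G} (+0)
site 5, node EHMOT: EM={C,G} ∩ HOT={G} → {G} (+0)
site 5, node NS: N={T} ∪ S={A} → {A,T} (+1)
site 5, node EHMNOST: EHMOT={G} ∪ NS={A,T} → {A,G,T} (+1)
site 6, node EM: E={A} ∪ M={C} → {A,C} (+1)
site 6, node HT: H={T} ∪ T={G} → {G,T} (+1)
site 6, node HOT: HT={G,T} ∪ O={A} → {A,G,T} (+1)
site 6, node EHMOT: EM={A,C} ∩ HOT={A,G,T} → {A} (+0)
site 6, node NS: N={A} ∪ S={G} → {A,G} (+1)
site 6, node EHMNOST: EHMOT={A} ∩ NS={A,G} → {A} (+0)
per-site changes: [4, 3, 5, 4, 4, 4, 4]; total = 28

3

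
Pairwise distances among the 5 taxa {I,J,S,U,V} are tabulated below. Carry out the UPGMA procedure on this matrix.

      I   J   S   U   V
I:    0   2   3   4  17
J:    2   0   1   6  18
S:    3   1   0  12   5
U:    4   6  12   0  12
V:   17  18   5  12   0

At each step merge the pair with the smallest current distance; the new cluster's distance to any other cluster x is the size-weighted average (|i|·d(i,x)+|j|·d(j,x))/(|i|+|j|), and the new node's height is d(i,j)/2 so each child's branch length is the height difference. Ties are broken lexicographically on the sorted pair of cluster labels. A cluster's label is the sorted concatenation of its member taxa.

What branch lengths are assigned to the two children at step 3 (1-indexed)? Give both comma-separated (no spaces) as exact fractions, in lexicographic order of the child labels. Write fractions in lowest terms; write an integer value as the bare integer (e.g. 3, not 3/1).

29/12,11/3

iteration 1: select J,S (d=1); attach at lengths (1/2, 1/2); label the merged cluster JS
  updated: d(I,JS)=5/2, d(JS,U)=9, d(JS,V)=23/2
iteration 2: select I,JS (d=5/2); attach at lengths (5/4, 3/4); label the merged cluster IJS
  updated: d(IJS,U)=22/3, d(IJS,V)=40/3
iteration 3: select IJS,U (d=22/3); attach at lengths (29/12, 11/3); label the merged cluster IJSU
  updated: d(IJSU,V)=13
iteration 4: select IJSU,V (d=13); attach at lengths (17/6, 13/2); label the merged cluster IJSUV
final tree: (((I:5/4,(J:1/2,S:1/2):3/4):29/12,U:11/3):17/6,V:13/2)
total length: 221/12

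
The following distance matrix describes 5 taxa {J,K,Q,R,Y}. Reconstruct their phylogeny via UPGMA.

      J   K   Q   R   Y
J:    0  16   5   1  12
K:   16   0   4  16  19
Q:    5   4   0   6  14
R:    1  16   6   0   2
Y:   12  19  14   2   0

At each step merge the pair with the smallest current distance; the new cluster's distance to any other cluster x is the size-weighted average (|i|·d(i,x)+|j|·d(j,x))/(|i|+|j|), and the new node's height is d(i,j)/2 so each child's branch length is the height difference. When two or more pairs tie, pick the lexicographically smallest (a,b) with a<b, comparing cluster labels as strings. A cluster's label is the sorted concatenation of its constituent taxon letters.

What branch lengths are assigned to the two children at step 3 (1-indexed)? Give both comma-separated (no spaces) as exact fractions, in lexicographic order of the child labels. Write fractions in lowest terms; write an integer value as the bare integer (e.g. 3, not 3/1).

iteration 1: select J,R (d=1); attach at lengths (1/2, 1/2); label the merged cluster JR
  updated: d(JR,K)=16, d(JR,Q)=11/2, d(JR,Y)=7
iteration 2: select K,Q (d=4); attach at lengths (2, 2); label the merged cluster KQ
  updated: d(JR,KQ)=43/4, d(KQ,Y)=33/2
iteration 3: select JR,Y (d=7); attach at lengths (3, 7/2); label the merged cluster JRY
  updated: d(JRY,KQ)=38/3
iteration 4: select JRY,KQ (d=38/3); attach at lengths (17/6, 13/3); label the merged cluster JKQRY
final tree: (((J:1/2,R:1/2):3,Y:7/2):17/6,(K:2,Q:2):13/3)
total length: 56/3

3,7/2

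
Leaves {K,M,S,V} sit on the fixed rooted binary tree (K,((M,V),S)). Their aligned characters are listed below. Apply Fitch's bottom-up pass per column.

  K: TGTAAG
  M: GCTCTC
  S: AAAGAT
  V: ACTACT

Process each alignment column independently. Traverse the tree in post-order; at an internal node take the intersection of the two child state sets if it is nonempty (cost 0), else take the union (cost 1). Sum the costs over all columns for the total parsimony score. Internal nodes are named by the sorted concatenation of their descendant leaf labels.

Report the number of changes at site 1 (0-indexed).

MV@0: {G} ∪ {A} = {A,G} (union, +1)
MSV@0: {A,G} ∩ {A} = {A} (intersection, +0)
KMSV@0: {T} ∪ {A} = {A,T} (union, +1)
MV@1: {C} ∩ {C} = {C} (intersection, +0)
MSV@1: {C} ∪ {A} = {A,C} (union, +1)
KMSV@1: {G} ∪ {A,C} = {A,C,G} (union, +1)
MV@2: {T} ∩ {T} = {T} (intersection, +0)
MSV@2: {T} ∪ {A} = {A,T} (union, +1)
KMSV@2: {T} ∩ {A,T} = {T} (intersection, +0)
MV@3: {C} ∪ {A} = {A,C} (union, +1)
MSV@3: {A,C} ∪ {G} = {A,C,G} (union, +1)
KMSV@3: {A} ∩ {A,C,G} = {A} (intersection, +0)
MV@4: {T} ∪ {C} = {C,T} (union, +1)
MSV@4: {C,T} ∪ {A} = {A,C,T} (union, +1)
KMSV@4: {A} ∩ {A,C,T} = {A} (intersection, +0)
MV@5: {C} ∪ {T} = {C,T} (union, +1)
MSV@5: {C,T} ∩ {T} = {T} (intersection, +0)
KMSV@5: {G} ∪ {T} = {G,T} (union, +1)
per-site changes: [2, 2, 1, 2, 2, 2]; total = 11

2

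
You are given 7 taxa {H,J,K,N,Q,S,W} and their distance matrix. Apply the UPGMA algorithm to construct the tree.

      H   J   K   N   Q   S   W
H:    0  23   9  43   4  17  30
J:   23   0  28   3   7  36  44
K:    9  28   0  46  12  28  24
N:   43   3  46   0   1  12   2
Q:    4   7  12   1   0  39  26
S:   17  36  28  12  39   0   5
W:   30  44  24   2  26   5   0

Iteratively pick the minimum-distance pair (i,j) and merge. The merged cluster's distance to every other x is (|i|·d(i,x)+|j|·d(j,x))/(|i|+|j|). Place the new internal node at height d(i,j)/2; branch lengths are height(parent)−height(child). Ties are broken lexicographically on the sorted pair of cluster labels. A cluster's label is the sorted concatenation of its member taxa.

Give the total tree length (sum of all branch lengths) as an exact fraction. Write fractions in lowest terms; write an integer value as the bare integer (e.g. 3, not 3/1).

step 1: merge (N,Q) at d=1; branch lengths N→1/2, Q→1/2; new cluster NQ
  updated: d(H,NQ)=47/2, d(J,NQ)=5, d(K,NQ)=29, d(NQ,S)=51/2, d(NQ,W)=14
step 2: merge (J,NQ) at d=5; branch lengths J→5/2, NQ→2; new cluster JNQ
  updated: d(H,JNQ)=70/3, d(JNQ,K)=86/3, d(JNQ,S)=29, d(JNQ,W)=24
step 3: merge (S,W) at d=5; branch lengths S→5/2, W→5/2; new cluster SW
  updated: d(H,SW)=47/2, d(JNQ,SW)=53/2, d(K,SW)=26
step 4: merge (H,K) at d=9; branch lengths H→9/2, K→9/2; new cluster HK
  updated: d(HK,JNQ)=26, d(HK,SW)=99/4
step 5: merge (HK,SW) at d=99/4; branch lengths HK→63/8, SW→79/8; new cluster HKSW
  updated: d(HKSW,JNQ)=105/4
step 6: merge (HKSW,JNQ) at d=105/4; branch lengths HKSW→3/4, JNQ→85/8; new cluster HJKNQSW
final tree: (((H:9/2,K:9/2):63/8,(S:5/2,W:5/2):79/8):3/4,(J:5/2,(N:1/2,Q:1/2):2):85/8)
total length: 389/8

389/8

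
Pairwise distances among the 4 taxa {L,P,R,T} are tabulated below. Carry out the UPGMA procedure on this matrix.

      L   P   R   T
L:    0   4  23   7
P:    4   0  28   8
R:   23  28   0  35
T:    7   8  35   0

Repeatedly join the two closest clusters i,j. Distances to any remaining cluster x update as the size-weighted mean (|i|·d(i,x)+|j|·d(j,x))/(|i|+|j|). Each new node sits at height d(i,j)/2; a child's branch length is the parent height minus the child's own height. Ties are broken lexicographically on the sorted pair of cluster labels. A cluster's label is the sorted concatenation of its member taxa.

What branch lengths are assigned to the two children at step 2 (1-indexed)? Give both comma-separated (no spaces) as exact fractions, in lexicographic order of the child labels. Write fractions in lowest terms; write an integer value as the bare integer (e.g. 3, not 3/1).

7/4,15/4

iteration 1: select L,P (d=4); attach at lengths (2, 2); label the merged cluster LP
  updated: d(LP,R)=51/2, d(LP,T)=15/2
iteration 2: select LP,T (d=15/2); attach at lengths (7/4, 15/4); label the merged cluster LPT
  updated: d(LPT,R)=86/3
iteration 3: select LPT,R (d=86/3); attach at lengths (127/12, 43/3); label the merged cluster LPRT
final tree: (((L:2,P:2):7/4,T:15/4):127/12,R:43/3)
total length: 413/12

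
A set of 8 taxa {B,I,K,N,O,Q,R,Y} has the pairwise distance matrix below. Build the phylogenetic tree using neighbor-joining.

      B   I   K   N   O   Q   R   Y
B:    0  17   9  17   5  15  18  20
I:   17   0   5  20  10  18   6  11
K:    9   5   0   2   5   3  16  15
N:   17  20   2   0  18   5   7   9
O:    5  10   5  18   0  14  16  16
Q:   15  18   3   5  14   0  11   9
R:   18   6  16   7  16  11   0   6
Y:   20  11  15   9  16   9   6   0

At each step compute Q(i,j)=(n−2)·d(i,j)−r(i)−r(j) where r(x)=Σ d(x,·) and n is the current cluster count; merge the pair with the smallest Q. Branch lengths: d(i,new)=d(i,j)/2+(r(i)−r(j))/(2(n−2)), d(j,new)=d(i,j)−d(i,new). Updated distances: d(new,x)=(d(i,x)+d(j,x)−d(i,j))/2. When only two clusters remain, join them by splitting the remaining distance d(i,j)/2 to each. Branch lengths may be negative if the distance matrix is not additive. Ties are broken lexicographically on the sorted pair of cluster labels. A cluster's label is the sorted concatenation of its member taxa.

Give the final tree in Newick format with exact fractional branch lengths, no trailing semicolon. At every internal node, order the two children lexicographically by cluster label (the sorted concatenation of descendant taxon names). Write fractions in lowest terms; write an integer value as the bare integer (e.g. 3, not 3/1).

(((((B:47/12,O:13/12):295/48,K:-79/48):87/32,((I:81/20,R:39/20):51/32,Y:125/32):135/32):17/32,N:21/8):19/16,Q:19/16)

1. join B+O (d=5, Q=-155) ⇒ BO; edges |B|=47/12, |O|=13/12
  updated: d(BO,I)=11, d(BO,K)=9/2, d(BO,N)=15, d(BO,Q)=12, d(BO,R)=29/2, d(BO,Y)=31/2
2. join I+R (d=6, Q=-203/2) ⇒ IR; edges |I|=81/20, |R|=39/20
  updated: d(BO,IR)=39/4, d(IR,K)=15/2, d(IR,N)=21/2, d(IR,Q)=23/2, d(IR,Y)=11/2
3. join IR+Y (d=11/2, Q=-307/4) ⇒ IRY; edges |IR|=51/32, |Y|=125/32
  updated: d(BO,IRY)=79/8, d(IRY,K)=17/2, d(IRY,N)=7, d(IRY,Q)=15/2
4. join BO+K (d=9/2, Q=-367/8) ⇒ BKO; edges |BO|=295/48, |K|=-79/48
  updated: d(BKO,IRY)=111/16, d(BKO,N)=25/4, d(BKO,Q)=21/4
5. join BKO+IRY (d=111/16, Q=-26) ⇒ BIKORY; edges |BKO|=87/32, |IRY|=135/32
  updated: d(BIKORY,N)=101/32, d(BIKORY,Q)=93/32
6. join BIKORY+N (d=101/32, Q=-177/16) ⇒ BIKNORY; edges |BIKORY|=17/32, |N|=21/8
  updated: d(BIKNORY,Q)=19/8
7. join BIKNORY+Q (d=19/8) ⇒ BIKNOQRY; edges |BIKNORY|=19/16, |Q|=19/16
final tree: (((((B:47/12,O:13/12):295/48,K:-79/48):87/32,((I:81/20,R:39/20):51/32,Y:125/32):135/32):17/32,N:21/8):19/16,Q:19/16)
total length: 1071/32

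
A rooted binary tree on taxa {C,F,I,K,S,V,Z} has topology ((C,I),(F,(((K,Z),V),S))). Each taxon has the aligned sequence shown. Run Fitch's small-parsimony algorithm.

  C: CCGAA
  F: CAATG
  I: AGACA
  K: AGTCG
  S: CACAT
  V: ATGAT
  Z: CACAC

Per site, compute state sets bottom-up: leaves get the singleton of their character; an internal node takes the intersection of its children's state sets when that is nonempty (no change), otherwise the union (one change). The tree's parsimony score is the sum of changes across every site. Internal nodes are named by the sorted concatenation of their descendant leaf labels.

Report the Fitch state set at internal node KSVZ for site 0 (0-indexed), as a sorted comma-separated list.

CI@0: {C} ∪ {A} = {A,C} (union, +1)
KZ@0: {A} ∪ {C} = {A,C} (union, +1)
KVZ@0: {A,C} ∩ {A} = {A} (intersection, +0)
KSVZ@0: {A} ∪ {C} = {A,C} (union, +1)
FKSVZ@0: {C} ∩ {A,C} = {C} (intersection, +0)
CFIKSVZ@0: {A,C} ∩ {C} = {C} (intersection, +0)
CI@1: {C} ∪ {G} = {C,G} (union, +1)
KZ@1: {G} ∪ {A} = {A,G} (union, +1)
KVZ@1: {A,G} ∪ {T} = {A,G,T} (union, +1)
KSVZ@1: {A,G,T} ∩ {A} = {A} (intersection, +0)
FKSVZ@1: {A} ∩ {A} = {A} (intersection, +0)
CFIKSVZ@1: {C,G} ∪ {A} = {A,C,G} (union, +1)
CI@2: {G} ∪ {A} = {A,G} (union, +1)
KZ@2: {T} ∪ {C} = {C,T} (union, +1)
KVZ@2: {C,T} ∪ {G} = {C,G,T} (union, +1)
KSVZ@2: {C,G,T} ∩ {C} = {C} (intersection, +0)
FKSVZ@2: {A} ∪ {C} = {A,C} (union, +1)
CFIKSVZ@2: {A,G} ∩ {A,C} = {A} (intersection, +0)
CI@3: {A} ∪ {C} = {A,C} (union, +1)
KZ@3: {C} ∪ {A} = {A,C} (union, +1)
KVZ@3: {A,C} ∩ {A} = {A} (intersection, +0)
KSVZ@3: {A} ∩ {A} = {A} (intersection, +0)
FKSVZ@3: {T} ∪ {A} = {A,T} (union, +1)
CFIKSVZ@3: {A,C} ∩ {A,T} = {A} (intersection, +0)
CI@4: {A} ∩ {A} = {A} (intersection, +0)
KZ@4: {G} ∪ {C} = {C,G} (union, +1)
KVZ@4: {C,G} ∪ {T} = {C,G,T} (union, +1)
KSVZ@4: {C,G,T} ∩ {T} = {T} (intersection, +0)
FKSVZ@4: {G} ∪ {T} = {G,T} (union, +1)
CFIKSVZ@4: {A} ∪ {G,T} = {A,G,T} (union, +1)
per-site changes: [3, 4, 4, 3, 4]; total = 18

A,C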